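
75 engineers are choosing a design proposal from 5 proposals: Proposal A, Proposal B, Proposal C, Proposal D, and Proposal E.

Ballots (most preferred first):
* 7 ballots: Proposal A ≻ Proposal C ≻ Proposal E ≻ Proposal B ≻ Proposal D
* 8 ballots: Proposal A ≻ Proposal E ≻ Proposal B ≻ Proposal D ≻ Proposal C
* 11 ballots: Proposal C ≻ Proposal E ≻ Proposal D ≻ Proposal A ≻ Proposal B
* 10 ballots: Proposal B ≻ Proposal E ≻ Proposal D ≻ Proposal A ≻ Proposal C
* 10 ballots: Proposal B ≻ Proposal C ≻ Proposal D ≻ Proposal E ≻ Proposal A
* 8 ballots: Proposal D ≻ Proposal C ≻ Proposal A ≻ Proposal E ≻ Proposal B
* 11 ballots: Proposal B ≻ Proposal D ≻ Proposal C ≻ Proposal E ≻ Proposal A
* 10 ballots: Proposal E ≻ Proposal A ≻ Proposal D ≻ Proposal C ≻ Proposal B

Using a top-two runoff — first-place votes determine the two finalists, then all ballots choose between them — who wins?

Round 1 first-place votes: Proposal A 15, Proposal B 31, Proposal C 11, Proposal D 8, Proposal E 10. Proposal B and Proposal A advance.
Runoff: Proposal B is ranked above Proposal A on 31 ballots, Proposal A above Proposal B on 44.

Proposal A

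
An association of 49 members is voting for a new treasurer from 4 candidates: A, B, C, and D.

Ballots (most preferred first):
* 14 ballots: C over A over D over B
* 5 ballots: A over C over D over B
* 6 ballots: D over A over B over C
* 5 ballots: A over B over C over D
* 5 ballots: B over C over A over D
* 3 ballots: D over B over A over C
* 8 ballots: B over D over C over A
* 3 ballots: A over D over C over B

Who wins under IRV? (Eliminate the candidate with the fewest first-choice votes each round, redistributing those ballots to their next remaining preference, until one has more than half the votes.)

Round 1: A 13, B 13, C 14, D 9. D eliminated.
Round 2: A 19, B 16, C 14. C eliminated.
Round 3: A 33, B 16. A has a majority (≥25).

A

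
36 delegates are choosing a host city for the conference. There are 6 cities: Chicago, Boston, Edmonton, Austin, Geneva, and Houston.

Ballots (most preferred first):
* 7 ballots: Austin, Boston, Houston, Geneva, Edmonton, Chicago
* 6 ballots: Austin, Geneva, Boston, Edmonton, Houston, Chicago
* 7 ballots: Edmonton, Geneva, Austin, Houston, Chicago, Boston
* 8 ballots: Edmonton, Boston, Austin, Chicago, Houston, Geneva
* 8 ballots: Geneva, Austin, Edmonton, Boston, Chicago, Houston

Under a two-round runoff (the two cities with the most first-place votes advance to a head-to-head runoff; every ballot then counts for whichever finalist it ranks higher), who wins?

Austin

Round 1 first-place votes: Chicago 0, Boston 0, Edmonton 15, Austin 13, Geneva 8, Houston 0. Edmonton and Austin advance.
Runoff: Edmonton is ranked above Austin on 15 ballots, Austin above Edmonton on 21.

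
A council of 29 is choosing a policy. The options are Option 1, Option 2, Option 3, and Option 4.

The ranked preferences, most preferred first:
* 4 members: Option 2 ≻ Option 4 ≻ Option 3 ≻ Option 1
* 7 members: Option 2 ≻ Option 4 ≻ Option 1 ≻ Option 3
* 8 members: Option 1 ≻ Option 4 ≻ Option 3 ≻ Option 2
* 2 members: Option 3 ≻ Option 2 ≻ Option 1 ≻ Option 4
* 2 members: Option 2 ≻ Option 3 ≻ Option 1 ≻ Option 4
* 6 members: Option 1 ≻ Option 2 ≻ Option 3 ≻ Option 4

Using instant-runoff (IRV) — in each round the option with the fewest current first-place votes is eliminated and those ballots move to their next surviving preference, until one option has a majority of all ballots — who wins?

Round 1: Option 1 14, Option 2 13, Option 3 2, Option 4 0. Option 4 eliminated.
Round 2: Option 1 14, Option 2 13, Option 3 2. Option 3 eliminated.
Round 3: Option 1 14, Option 2 15. Option 2 has a majority (≥15).

Option 2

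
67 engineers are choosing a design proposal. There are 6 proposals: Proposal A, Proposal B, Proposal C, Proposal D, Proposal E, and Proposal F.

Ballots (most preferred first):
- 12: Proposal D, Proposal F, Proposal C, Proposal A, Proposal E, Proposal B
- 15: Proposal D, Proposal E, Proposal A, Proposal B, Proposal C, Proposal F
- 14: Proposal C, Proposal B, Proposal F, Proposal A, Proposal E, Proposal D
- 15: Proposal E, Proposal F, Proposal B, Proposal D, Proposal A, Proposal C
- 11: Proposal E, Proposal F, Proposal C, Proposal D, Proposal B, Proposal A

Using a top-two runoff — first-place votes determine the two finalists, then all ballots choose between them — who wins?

Round 1 first-place votes: Proposal A 0, Proposal B 0, Proposal C 14, Proposal D 27, Proposal E 26, Proposal F 0. Proposal D and Proposal E advance.
Runoff: Proposal D is ranked above Proposal E on 27 ballots, Proposal E above Proposal D on 40.

Proposal E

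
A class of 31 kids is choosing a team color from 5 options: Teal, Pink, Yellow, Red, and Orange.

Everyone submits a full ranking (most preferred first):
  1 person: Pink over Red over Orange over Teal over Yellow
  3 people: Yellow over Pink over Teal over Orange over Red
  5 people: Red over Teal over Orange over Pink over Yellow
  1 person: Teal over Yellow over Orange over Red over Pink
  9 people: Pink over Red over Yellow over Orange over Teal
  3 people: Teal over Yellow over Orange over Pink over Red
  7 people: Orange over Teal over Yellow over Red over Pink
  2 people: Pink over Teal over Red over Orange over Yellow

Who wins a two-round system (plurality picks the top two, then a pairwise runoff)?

Round 1 first-place votes: Teal 4, Pink 12, Yellow 3, Red 5, Orange 7. Pink and Orange advance.
Runoff: Pink is ranked above Orange on 15 ballots, Orange above Pink on 16.

Orange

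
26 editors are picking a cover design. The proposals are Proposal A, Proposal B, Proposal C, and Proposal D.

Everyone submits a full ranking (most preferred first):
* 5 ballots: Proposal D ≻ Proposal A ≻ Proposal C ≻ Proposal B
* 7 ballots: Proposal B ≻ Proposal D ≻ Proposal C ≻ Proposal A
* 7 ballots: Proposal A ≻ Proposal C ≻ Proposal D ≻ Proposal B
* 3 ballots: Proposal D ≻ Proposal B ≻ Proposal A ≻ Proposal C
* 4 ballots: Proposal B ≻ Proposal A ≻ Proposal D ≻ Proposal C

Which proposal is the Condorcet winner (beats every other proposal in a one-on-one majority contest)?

Proposal D

Proposal D vs Proposal A: 15–11
Proposal D vs Proposal B: 15–11
Proposal D vs Proposal C: 19–7
Proposal D beats every other proposal.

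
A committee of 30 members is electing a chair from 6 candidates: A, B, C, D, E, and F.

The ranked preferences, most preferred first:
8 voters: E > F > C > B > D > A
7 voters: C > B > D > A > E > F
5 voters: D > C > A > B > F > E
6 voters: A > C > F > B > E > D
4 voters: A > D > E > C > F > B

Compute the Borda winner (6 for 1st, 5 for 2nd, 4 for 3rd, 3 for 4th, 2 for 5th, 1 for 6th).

C

A: 8×1 + 7×3 + 5×4 + 6×6 + 4×6 = 109
B: 8×3 + 7×5 + 5×3 + 6×3 + 4×1 = 96
C: 8×4 + 7×6 + 5×5 + 6×5 + 4×3 = 141
D: 8×2 + 7×4 + 5×6 + 6×1 + 4×5 = 100
E: 8×6 + 7×2 + 5×1 + 6×2 + 4×4 = 95
F: 8×5 + 7×1 + 5×2 + 6×4 + 4×2 = 89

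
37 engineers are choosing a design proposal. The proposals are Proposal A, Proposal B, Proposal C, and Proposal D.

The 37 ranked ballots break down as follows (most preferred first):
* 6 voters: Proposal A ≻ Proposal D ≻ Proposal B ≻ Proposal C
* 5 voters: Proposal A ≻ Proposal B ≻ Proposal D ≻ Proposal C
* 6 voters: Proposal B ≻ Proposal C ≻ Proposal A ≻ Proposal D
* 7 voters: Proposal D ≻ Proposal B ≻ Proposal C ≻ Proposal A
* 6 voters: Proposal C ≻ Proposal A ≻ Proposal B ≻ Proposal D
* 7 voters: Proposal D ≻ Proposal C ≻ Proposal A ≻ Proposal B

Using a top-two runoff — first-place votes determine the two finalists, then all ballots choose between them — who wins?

Round 1 first-place votes: Proposal A 11, Proposal B 6, Proposal C 6, Proposal D 14. Proposal D and Proposal A advance.
Runoff: Proposal D is ranked above Proposal A on 14 ballots, Proposal A above Proposal D on 23.

Proposal A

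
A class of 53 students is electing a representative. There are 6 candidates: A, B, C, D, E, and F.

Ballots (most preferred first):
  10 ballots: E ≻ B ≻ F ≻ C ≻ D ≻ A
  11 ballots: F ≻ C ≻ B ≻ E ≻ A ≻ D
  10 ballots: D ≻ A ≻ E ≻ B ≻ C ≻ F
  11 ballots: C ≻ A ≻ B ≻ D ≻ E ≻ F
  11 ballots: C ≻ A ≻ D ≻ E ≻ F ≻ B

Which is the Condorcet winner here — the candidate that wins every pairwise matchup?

C

C vs A: 43–10
C vs B: 33–20
C vs D: 43–10
C vs E: 33–20
C vs F: 32–21
C beats every other candidate.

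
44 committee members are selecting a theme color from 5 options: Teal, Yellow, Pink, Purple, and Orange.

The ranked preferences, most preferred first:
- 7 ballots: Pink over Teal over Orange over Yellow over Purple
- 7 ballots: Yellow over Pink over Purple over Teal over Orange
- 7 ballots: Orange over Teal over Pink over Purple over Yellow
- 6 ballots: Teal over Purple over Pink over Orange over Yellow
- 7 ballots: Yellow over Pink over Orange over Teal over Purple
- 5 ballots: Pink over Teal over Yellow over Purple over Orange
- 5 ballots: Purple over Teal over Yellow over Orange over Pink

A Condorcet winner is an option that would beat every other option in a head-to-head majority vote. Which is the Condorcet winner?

Pink

Pink vs Teal: 26–18
Pink vs Yellow: 25–19
Pink vs Purple: 33–11
Pink vs Orange: 32–12
Pink beats every other option.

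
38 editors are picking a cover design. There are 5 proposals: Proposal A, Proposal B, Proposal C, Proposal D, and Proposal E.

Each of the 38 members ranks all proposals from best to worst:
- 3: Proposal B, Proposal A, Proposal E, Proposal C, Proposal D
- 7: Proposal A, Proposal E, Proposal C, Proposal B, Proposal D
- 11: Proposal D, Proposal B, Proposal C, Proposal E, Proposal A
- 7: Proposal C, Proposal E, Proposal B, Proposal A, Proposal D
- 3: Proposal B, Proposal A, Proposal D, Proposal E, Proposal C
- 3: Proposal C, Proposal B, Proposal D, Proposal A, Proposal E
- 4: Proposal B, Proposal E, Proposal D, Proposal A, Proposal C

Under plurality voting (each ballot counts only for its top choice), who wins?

Proposal D

First-place votes: Proposal A 7, Proposal B 10, Proposal C 10, Proposal D 11, Proposal E 0.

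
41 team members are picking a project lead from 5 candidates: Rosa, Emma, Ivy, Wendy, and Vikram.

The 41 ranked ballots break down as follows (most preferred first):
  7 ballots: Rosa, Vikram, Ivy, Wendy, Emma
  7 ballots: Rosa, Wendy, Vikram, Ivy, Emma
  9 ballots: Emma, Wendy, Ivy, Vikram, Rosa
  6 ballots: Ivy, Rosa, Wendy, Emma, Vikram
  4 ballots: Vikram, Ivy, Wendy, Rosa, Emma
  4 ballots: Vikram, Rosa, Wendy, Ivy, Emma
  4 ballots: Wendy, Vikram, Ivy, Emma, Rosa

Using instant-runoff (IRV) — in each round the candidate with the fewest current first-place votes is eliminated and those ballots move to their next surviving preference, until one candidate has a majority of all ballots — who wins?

Round 1: Rosa 14, Emma 9, Ivy 6, Wendy 4, Vikram 8. Wendy eliminated.
Round 2: Rosa 14, Emma 9, Ivy 6, Vikram 12. Ivy eliminated.
Round 3: Rosa 20, Emma 9, Vikram 12. Emma eliminated.
Round 4: Rosa 20, Vikram 21. Vikram has a majority (≥21).

Vikram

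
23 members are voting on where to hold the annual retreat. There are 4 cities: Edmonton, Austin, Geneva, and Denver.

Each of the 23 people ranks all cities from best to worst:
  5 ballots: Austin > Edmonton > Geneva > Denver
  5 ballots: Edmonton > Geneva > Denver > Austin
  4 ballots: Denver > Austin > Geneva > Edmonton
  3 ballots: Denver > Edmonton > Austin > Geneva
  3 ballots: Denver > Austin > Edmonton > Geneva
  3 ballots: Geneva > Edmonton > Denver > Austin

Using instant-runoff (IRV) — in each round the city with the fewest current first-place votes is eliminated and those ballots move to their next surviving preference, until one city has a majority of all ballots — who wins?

Edmonton

Round 1: Edmonton 5, Austin 5, Geneva 3, Denver 10. Geneva eliminated.
Round 2: Edmonton 8, Austin 5, Denver 10. Austin eliminated.
Round 3: Edmonton 13, Denver 10. Edmonton has a majority (≥12).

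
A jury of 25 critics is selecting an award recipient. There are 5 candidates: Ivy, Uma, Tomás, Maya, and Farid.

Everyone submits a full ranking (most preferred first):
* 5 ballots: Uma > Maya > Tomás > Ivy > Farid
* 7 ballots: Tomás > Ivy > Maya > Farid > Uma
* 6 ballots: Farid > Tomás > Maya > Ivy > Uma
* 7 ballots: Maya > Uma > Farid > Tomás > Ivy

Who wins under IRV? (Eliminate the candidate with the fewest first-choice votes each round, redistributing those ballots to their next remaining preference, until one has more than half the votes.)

Round 1: Ivy 0, Uma 5, Tomás 7, Maya 7, Farid 6. Ivy eliminated.
Round 2: Uma 5, Tomás 7, Maya 7, Farid 6. Uma eliminated.
Round 3: Tomás 7, Maya 12, Farid 6. Farid eliminated.
Round 4: Tomás 13, Maya 12. Tomás has a majority (≥13).

Tomás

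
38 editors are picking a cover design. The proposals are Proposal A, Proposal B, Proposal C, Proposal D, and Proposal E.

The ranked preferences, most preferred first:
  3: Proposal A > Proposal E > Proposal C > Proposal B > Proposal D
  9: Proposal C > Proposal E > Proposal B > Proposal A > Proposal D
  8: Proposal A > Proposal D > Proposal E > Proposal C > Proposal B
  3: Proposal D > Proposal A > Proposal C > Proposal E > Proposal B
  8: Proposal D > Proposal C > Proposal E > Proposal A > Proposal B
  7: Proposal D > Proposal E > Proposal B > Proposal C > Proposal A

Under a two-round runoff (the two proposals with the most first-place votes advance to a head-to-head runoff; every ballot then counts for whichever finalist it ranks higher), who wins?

Round 1 first-place votes: Proposal A 11, Proposal B 0, Proposal C 9, Proposal D 18, Proposal E 0. Proposal D and Proposal A advance.
Runoff: Proposal D is ranked above Proposal A on 18 ballots, Proposal A above Proposal D on 20.

Proposal A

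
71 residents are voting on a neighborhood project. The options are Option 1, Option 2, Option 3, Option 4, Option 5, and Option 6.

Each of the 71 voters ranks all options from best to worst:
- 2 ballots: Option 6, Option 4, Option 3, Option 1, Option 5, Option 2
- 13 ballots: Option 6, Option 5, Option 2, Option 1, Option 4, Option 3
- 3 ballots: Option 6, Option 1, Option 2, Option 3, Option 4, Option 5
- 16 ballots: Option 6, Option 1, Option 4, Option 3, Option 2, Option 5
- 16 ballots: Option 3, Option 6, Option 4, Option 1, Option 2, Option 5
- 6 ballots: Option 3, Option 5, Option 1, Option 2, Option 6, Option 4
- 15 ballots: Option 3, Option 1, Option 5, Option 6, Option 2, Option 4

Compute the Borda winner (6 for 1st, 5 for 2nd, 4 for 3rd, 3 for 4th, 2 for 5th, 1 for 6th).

Option 1: 2×3 + 13×3 + 3×5 + 16×5 + 16×3 + 6×4 + 15×5 = 287
Option 2: 2×1 + 13×4 + 3×4 + 16×2 + 16×2 + 6×3 + 15×2 = 178
Option 3: 2×4 + 13×1 + 3×3 + 16×3 + 16×6 + 6×6 + 15×6 = 300
Option 4: 2×5 + 13×2 + 3×2 + 16×4 + 16×4 + 6×1 + 15×1 = 191
Option 5: 2×2 + 13×5 + 3×1 + 16×1 + 16×1 + 6×5 + 15×4 = 194
Option 6: 2×6 + 13×6 + 3×6 + 16×6 + 16×5 + 6×2 + 15×3 = 341

Option 6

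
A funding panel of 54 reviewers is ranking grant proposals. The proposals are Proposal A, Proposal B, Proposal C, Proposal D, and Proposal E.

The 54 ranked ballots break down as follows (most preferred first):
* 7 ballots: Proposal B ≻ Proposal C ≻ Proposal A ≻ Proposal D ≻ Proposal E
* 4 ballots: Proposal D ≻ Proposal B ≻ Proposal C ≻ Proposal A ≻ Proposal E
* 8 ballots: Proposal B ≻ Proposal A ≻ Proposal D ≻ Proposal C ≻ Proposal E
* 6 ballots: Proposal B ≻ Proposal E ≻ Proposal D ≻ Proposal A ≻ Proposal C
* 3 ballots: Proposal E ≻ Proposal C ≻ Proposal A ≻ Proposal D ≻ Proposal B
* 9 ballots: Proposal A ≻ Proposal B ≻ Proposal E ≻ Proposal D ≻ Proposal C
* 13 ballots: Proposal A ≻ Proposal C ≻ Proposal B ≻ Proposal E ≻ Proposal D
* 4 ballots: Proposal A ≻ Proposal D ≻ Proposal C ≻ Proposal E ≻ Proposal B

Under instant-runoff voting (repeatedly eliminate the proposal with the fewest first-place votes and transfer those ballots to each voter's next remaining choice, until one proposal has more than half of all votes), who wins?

Proposal A

Round 1: Proposal A 26, Proposal B 21, Proposal C 0, Proposal D 4, Proposal E 3. Proposal C eliminated.
Round 2: Proposal A 26, Proposal B 21, Proposal D 4, Proposal E 3. Proposal E eliminated.
Round 3: Proposal A 29, Proposal B 21, Proposal D 4. Proposal A has a majority (≥28).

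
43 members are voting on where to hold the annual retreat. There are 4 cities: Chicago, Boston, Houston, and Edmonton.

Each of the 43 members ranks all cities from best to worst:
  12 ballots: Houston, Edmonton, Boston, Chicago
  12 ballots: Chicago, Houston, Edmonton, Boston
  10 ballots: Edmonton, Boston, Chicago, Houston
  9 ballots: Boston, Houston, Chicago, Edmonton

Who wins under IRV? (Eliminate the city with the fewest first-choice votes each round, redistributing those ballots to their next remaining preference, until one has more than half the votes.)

Chicago

Round 1: Chicago 12, Boston 9, Houston 12, Edmonton 10. Boston eliminated.
Round 2: Chicago 12, Houston 21, Edmonton 10. Edmonton eliminated.
Round 3: Chicago 22, Houston 21. Chicago has a majority (≥22).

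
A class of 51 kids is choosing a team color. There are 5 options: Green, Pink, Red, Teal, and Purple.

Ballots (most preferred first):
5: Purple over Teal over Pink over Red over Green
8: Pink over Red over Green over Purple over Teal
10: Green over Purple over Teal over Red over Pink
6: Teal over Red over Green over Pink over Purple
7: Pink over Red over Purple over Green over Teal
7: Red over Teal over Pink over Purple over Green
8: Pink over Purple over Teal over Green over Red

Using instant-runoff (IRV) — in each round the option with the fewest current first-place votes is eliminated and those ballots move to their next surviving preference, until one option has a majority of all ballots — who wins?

Teal

Round 1: Green 10, Pink 23, Red 7, Teal 6, Purple 5. Purple eliminated.
Round 2: Green 10, Pink 23, Red 7, Teal 11. Red eliminated.
Round 3: Green 10, Pink 23, Teal 18. Green eliminated.
Round 4: Pink 23, Teal 28. Teal has a majority (≥26).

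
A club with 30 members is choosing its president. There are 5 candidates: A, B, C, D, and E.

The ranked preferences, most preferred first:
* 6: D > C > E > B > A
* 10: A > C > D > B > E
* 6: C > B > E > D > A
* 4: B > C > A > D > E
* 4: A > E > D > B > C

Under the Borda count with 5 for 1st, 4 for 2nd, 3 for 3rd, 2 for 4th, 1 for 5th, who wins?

C

A: 6×1 + 10×5 + 6×1 + 4×3 + 4×5 = 94
B: 6×2 + 10×2 + 6×4 + 4×5 + 4×2 = 84
C: 6×4 + 10×4 + 6×5 + 4×4 + 4×1 = 114
D: 6×5 + 10×3 + 6×2 + 4×2 + 4×3 = 92
E: 6×3 + 10×1 + 6×3 + 4×1 + 4×4 = 66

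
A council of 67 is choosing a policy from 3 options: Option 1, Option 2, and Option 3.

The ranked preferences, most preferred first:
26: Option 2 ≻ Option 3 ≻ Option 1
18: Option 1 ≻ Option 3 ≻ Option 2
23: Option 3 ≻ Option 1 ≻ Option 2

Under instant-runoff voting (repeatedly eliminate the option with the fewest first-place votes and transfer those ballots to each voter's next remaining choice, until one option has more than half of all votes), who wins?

Round 1: Option 1 18, Option 2 26, Option 3 23. Option 1 eliminated.
Round 2: Option 2 26, Option 3 41. Option 3 has a majority (≥34).

Option 3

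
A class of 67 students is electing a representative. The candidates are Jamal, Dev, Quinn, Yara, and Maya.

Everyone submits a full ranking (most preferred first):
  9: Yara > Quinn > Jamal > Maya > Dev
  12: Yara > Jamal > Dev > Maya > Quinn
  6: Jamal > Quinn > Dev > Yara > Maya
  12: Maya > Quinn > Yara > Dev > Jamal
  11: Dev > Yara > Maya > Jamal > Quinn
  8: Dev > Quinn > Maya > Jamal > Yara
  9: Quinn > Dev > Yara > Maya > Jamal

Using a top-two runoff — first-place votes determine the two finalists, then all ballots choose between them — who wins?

Dev

Round 1 first-place votes: Jamal 6, Dev 19, Quinn 9, Yara 21, Maya 12. Yara and Dev advance.
Runoff: Yara is ranked above Dev on 33 ballots, Dev above Yara on 34.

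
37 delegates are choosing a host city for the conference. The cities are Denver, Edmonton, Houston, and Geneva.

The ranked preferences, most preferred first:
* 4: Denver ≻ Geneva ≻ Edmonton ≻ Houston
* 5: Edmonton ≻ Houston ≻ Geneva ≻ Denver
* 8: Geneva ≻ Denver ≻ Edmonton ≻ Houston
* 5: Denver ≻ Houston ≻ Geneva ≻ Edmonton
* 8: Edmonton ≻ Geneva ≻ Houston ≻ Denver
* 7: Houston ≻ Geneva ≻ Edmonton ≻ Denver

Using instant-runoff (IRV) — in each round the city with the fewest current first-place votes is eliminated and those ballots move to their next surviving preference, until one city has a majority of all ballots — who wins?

Round 1: Denver 9, Edmonton 13, Houston 7, Geneva 8. Houston eliminated.
Round 2: Denver 9, Edmonton 13, Geneva 15. Denver eliminated.
Round 3: Edmonton 13, Geneva 24. Geneva has a majority (≥19).

Geneva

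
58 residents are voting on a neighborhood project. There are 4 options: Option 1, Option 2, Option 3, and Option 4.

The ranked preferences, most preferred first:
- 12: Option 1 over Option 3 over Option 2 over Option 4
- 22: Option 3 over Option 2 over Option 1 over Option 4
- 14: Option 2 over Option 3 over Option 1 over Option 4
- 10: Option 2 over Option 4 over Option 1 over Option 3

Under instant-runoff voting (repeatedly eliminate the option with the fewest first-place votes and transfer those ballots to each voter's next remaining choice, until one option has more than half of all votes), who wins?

Round 1: Option 1 12, Option 2 24, Option 3 22, Option 4 0. Option 4 eliminated.
Round 2: Option 1 12, Option 2 24, Option 3 22. Option 1 eliminated.
Round 3: Option 2 24, Option 3 34. Option 3 has a majority (≥30).

Option 3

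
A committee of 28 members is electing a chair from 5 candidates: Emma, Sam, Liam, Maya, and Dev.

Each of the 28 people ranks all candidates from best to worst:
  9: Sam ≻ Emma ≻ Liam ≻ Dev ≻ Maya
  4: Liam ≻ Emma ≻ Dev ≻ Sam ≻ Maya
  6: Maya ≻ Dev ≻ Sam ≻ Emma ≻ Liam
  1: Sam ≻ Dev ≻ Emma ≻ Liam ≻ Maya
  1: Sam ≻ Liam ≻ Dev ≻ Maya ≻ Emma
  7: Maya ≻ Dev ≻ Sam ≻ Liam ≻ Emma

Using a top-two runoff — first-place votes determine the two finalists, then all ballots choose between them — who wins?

Round 1 first-place votes: Emma 0, Sam 11, Liam 4, Maya 13, Dev 0. Maya and Sam advance.
Runoff: Maya is ranked above Sam on 13 ballots, Sam above Maya on 15.

Sam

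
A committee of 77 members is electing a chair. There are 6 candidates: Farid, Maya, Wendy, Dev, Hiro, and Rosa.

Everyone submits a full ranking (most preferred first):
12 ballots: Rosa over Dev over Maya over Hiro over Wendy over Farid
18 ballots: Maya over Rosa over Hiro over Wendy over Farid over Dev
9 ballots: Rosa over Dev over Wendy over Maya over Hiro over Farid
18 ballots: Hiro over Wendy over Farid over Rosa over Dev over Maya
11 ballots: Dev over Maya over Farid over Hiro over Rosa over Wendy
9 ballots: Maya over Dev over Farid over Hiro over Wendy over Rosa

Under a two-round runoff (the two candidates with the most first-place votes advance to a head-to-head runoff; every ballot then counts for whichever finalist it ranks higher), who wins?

Rosa

Round 1 first-place votes: Farid 0, Maya 27, Wendy 0, Dev 11, Hiro 18, Rosa 21. Maya and Rosa advance.
Runoff: Maya is ranked above Rosa on 38 ballots, Rosa above Maya on 39.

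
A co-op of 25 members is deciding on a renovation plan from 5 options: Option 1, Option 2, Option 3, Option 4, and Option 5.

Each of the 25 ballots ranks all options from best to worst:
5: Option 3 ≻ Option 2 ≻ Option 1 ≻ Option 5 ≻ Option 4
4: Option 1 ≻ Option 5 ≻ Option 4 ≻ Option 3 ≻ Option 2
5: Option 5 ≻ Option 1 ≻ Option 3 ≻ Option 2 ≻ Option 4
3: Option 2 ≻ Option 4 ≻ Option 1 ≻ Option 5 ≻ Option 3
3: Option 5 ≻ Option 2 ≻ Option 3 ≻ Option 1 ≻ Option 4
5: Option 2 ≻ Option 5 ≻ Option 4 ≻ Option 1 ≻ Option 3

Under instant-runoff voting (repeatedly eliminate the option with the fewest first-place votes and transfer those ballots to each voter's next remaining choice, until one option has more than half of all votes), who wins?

Option 2

Round 1: Option 1 4, Option 2 8, Option 3 5, Option 4 0, Option 5 8. Option 4 eliminated.
Round 2: Option 1 4, Option 2 8, Option 3 5, Option 5 8. Option 1 eliminated.
Round 3: Option 2 8, Option 3 5, Option 5 12. Option 3 eliminated.
Round 4: Option 2 13, Option 5 12. Option 2 has a majority (≥13).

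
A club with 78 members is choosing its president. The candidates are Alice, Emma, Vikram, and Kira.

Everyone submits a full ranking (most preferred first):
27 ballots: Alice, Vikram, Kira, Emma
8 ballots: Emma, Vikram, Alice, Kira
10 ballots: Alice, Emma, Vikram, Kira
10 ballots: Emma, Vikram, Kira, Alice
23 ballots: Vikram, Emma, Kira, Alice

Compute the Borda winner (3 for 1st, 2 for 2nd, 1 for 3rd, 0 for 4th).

Vikram

Alice: 27×3 + 8×1 + 10×3 + 10×0 + 23×0 = 119
Emma: 27×0 + 8×3 + 10×2 + 10×3 + 23×2 = 120
Vikram: 27×2 + 8×2 + 10×1 + 10×2 + 23×3 = 169
Kira: 27×1 + 8×0 + 10×0 + 10×1 + 23×1 = 60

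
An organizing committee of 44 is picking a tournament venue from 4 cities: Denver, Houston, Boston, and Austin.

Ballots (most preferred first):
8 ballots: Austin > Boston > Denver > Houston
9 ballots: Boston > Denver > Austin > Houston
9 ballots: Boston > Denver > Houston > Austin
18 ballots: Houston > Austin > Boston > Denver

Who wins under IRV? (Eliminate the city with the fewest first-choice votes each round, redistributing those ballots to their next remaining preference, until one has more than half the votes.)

Boston

Round 1: Denver 0, Houston 18, Boston 18, Austin 8. Denver eliminated.
Round 2: Houston 18, Boston 18, Austin 8. Austin eliminated.
Round 3: Houston 18, Boston 26. Boston has a majority (≥23).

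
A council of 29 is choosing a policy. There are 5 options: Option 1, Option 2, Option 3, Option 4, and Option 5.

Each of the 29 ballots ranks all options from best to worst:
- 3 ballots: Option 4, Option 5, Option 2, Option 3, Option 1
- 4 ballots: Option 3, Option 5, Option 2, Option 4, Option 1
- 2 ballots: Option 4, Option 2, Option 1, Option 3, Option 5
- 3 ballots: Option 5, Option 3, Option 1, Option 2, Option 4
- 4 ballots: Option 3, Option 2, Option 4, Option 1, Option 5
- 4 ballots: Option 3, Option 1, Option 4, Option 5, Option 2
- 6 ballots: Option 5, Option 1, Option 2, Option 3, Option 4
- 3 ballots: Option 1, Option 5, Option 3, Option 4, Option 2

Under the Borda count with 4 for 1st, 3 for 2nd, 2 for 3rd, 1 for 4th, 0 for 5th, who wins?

Option 1: 3×0 + 4×0 + 2×2 + 3×2 + 4×1 + 4×3 + 6×3 + 3×4 = 56
Option 2: 3×2 + 4×2 + 2×3 + 3×1 + 4×3 + 4×0 + 6×2 + 3×0 = 47
Option 3: 3×1 + 4×4 + 2×1 + 3×3 + 4×4 + 4×4 + 6×1 + 3×2 = 74
Option 4: 3×4 + 4×1 + 2×4 + 3×0 + 4×2 + 4×2 + 6×0 + 3×1 = 43
Option 5: 3×3 + 4×3 + 2×0 + 3×4 + 4×0 + 4×1 + 6×4 + 3×3 = 70

Option 3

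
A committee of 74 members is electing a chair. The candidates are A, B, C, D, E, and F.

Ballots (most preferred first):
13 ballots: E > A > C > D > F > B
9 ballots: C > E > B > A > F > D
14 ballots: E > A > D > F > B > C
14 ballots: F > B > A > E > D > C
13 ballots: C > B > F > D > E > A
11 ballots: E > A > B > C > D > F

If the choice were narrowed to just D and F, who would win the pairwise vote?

D

D is ranked above F on 38 ballots; F above D on 36.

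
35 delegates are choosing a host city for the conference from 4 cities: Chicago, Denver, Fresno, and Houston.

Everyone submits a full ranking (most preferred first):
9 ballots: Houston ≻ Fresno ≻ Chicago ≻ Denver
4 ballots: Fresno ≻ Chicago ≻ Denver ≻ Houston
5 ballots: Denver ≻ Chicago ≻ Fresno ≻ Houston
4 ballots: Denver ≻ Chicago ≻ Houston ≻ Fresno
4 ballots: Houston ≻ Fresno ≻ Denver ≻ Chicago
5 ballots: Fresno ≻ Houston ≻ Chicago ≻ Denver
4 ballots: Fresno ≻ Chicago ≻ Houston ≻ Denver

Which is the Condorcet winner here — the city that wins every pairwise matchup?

Fresno vs Chicago: 26–9
Fresno vs Denver: 26–9
Fresno vs Houston: 18–17
Fresno beats every other city.

Fresno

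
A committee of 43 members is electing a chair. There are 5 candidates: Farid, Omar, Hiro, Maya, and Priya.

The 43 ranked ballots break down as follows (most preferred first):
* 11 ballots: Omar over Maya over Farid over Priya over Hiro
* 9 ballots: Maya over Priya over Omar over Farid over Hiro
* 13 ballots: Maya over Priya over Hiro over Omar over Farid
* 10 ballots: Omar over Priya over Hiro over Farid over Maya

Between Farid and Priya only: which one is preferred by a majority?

Priya

Farid is ranked above Priya on 11 ballots; Priya above Farid on 32.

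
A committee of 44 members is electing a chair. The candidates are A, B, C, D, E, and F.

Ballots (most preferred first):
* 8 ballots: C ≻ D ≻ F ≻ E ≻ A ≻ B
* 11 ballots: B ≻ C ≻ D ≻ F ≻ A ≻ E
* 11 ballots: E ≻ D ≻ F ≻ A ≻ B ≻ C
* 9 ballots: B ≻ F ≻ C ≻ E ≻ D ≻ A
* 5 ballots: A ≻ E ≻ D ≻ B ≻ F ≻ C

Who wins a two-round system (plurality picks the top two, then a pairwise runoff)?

Round 1 first-place votes: A 5, B 20, C 8, D 0, E 11, F 0. B and E advance.
Runoff: B is ranked above E on 20 ballots, E above B on 24.

E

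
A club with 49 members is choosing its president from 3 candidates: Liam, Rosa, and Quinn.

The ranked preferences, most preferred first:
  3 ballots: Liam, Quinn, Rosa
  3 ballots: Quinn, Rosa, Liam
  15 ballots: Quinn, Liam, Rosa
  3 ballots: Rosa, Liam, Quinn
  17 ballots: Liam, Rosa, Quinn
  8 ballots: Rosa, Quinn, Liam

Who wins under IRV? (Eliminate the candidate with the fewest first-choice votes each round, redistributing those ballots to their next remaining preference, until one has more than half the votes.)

Round 1: Liam 20, Rosa 11, Quinn 18. Rosa eliminated.
Round 2: Liam 23, Quinn 26. Quinn has a majority (≥25).

Quinn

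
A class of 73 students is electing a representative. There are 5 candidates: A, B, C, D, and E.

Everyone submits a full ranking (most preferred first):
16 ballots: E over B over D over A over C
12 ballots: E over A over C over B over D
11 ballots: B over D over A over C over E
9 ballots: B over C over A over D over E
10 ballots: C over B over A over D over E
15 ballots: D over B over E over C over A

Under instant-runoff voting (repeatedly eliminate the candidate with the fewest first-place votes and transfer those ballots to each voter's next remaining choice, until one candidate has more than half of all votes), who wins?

Round 1: A 0, B 20, C 10, D 15, E 28. A eliminated.
Round 2: B 20, C 10, D 15, E 28. C eliminated.
Round 3: B 30, D 15, E 28. D eliminated.
Round 4: B 45, E 28. B has a majority (≥37).

B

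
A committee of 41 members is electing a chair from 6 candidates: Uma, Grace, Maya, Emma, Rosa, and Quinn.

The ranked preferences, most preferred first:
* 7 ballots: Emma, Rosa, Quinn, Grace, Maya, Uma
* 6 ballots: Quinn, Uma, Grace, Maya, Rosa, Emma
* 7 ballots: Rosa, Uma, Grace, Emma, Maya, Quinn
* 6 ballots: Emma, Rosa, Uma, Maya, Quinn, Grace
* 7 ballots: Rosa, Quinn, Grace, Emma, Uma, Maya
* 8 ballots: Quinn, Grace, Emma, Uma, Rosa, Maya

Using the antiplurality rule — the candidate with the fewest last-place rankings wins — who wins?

Rosa

Last-place votes: Uma 7, Grace 6, Maya 15, Emma 6, Rosa 0, Quinn 7.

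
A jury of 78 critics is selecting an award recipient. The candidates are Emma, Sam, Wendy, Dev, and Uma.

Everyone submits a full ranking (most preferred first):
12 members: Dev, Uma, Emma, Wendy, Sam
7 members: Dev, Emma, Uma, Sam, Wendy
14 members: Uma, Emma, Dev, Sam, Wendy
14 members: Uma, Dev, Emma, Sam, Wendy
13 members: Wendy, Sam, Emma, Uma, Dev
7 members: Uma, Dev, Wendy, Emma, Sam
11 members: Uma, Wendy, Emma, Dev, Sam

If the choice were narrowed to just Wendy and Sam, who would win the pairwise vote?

Wendy is ranked above Sam on 43 ballots; Sam above Wendy on 35.

Wendy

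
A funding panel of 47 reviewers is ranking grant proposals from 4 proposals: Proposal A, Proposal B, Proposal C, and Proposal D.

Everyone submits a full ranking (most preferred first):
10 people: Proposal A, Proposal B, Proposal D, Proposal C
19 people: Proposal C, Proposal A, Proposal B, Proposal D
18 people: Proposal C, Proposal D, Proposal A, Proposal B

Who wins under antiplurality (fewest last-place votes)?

Last-place votes: Proposal A 0, Proposal B 18, Proposal C 10, Proposal D 19.

Proposal A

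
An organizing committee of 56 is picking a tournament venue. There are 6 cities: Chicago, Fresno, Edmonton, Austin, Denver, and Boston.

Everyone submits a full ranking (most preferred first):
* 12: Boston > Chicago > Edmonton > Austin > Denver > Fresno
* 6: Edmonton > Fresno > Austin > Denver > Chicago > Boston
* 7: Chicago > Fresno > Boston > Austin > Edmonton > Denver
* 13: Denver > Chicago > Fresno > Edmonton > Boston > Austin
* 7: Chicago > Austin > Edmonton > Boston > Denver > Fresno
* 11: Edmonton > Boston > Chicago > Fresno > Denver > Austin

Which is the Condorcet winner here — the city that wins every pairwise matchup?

Chicago

Chicago vs Fresno: 50–6
Chicago vs Edmonton: 39–17
Chicago vs Austin: 50–6
Chicago vs Denver: 37–19
Chicago vs Boston: 33–23
Chicago beats every other city.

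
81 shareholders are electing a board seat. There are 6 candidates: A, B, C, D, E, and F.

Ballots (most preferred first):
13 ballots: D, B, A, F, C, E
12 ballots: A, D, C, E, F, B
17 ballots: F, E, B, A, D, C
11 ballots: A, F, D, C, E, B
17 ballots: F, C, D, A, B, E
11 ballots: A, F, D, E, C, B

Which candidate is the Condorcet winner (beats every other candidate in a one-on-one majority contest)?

A vs B: 51–30
A vs C: 64–17
A vs D: 51–30
A vs E: 64–17
A vs F: 47–34
A beats every other candidate.

A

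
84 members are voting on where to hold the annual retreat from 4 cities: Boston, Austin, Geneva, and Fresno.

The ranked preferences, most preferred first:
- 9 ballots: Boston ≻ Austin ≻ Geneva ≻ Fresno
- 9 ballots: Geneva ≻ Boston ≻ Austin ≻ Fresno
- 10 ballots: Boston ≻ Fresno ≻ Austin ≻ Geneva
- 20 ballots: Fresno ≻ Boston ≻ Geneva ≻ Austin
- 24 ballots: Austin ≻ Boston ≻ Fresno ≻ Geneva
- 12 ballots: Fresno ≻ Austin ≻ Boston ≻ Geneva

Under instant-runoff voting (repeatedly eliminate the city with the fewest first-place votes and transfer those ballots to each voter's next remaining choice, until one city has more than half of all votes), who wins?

Round 1: Boston 19, Austin 24, Geneva 9, Fresno 32. Geneva eliminated.
Round 2: Boston 28, Austin 24, Fresno 32. Austin eliminated.
Round 3: Boston 52, Fresno 32. Boston has a majority (≥43).

Boston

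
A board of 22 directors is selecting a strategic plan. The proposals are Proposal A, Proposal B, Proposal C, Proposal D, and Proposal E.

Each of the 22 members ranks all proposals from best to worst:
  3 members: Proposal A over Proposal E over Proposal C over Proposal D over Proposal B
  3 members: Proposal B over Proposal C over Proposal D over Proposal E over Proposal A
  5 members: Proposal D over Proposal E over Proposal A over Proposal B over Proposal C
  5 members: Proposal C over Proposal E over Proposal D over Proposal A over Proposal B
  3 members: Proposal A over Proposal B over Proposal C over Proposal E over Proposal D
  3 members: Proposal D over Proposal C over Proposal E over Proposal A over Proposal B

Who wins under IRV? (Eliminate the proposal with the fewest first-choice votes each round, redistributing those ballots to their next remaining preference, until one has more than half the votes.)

Proposal C

Round 1: Proposal A 6, Proposal B 3, Proposal C 5, Proposal D 8, Proposal E 0. Proposal E eliminated.
Round 2: Proposal A 6, Proposal B 3, Proposal C 5, Proposal D 8. Proposal B eliminated.
Round 3: Proposal A 6, Proposal C 8, Proposal D 8. Proposal A eliminated.
Round 4: Proposal C 14, Proposal D 8. Proposal C has a majority (≥12).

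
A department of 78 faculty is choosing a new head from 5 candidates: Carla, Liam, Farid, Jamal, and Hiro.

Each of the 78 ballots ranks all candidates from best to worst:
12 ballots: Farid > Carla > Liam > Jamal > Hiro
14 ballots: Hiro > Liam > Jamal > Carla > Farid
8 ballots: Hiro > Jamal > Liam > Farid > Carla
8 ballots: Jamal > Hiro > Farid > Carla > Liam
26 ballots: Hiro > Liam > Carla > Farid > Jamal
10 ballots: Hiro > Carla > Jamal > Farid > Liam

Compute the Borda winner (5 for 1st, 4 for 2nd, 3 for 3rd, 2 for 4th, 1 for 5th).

Carla: 12×4 + 14×2 + 8×1 + 8×2 + 26×3 + 10×4 = 218
Liam: 12×3 + 14×4 + 8×3 + 8×1 + 26×4 + 10×1 = 238
Farid: 12×5 + 14×1 + 8×2 + 8×3 + 26×2 + 10×2 = 186
Jamal: 12×2 + 14×3 + 8×4 + 8×5 + 26×1 + 10×3 = 194
Hiro: 12×1 + 14×5 + 8×5 + 8×4 + 26×5 + 10×5 = 334

Hiro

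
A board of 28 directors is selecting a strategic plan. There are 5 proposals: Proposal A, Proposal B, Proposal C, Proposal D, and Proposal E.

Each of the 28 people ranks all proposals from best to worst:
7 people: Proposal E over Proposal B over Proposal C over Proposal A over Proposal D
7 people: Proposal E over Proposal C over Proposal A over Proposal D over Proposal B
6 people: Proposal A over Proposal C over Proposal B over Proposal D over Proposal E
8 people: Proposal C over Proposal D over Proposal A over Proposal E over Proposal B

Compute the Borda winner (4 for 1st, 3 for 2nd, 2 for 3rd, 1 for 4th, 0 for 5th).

Proposal A: 7×1 + 7×2 + 6×4 + 8×2 = 61
Proposal B: 7×3 + 7×0 + 6×2 + 8×0 = 33
Proposal C: 7×2 + 7×3 + 6×3 + 8×4 = 85
Proposal D: 7×0 + 7×1 + 6×1 + 8×3 = 37
Proposal E: 7×4 + 7×4 + 6×0 + 8×1 = 64

Proposal C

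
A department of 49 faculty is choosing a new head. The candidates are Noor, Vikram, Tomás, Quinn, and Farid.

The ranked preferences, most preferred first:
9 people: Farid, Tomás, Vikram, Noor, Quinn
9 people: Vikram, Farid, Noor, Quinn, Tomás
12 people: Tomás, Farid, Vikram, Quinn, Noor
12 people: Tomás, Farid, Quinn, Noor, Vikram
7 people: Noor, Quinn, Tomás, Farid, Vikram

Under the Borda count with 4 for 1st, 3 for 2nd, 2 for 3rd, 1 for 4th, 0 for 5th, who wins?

Noor: 9×1 + 9×2 + 12×0 + 12×1 + 7×4 = 67
Vikram: 9×2 + 9×4 + 12×2 + 12×0 + 7×0 = 78
Tomás: 9×3 + 9×0 + 12×4 + 12×4 + 7×2 = 137
Quinn: 9×0 + 9×1 + 12×1 + 12×2 + 7×3 = 66
Farid: 9×4 + 9×3 + 12×3 + 12×3 + 7×1 = 142

Farid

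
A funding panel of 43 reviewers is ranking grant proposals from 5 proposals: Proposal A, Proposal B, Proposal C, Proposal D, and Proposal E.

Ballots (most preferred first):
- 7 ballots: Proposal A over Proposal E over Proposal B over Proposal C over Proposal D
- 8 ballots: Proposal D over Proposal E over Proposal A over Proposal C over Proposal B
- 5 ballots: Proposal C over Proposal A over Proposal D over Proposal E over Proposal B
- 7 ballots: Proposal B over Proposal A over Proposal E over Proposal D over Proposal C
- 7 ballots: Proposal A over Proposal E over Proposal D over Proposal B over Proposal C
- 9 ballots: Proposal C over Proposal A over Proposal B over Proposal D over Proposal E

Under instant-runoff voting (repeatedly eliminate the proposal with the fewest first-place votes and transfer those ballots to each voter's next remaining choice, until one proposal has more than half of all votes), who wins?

Round 1: Proposal A 14, Proposal B 7, Proposal C 14, Proposal D 8, Proposal E 0. Proposal E eliminated.
Round 2: Proposal A 14, Proposal B 7, Proposal C 14, Proposal D 8. Proposal B eliminated.
Round 3: Proposal A 21, Proposal C 14, Proposal D 8. Proposal D eliminated.
Round 4: Proposal A 29, Proposal C 14. Proposal A has a majority (≥22).

Proposal A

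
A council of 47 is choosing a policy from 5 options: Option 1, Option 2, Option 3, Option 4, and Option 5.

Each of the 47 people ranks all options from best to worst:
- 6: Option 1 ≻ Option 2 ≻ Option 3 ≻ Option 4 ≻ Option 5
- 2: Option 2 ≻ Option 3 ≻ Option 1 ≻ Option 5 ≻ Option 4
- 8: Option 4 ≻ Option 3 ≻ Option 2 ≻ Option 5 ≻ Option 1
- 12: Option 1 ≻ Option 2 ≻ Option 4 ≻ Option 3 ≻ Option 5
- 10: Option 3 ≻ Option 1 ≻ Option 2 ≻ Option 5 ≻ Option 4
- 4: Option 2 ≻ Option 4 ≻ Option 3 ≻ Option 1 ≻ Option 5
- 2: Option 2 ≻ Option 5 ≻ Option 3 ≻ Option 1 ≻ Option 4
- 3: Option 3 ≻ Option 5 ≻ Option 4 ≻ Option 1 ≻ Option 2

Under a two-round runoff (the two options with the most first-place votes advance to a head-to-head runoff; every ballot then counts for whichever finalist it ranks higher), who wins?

Round 1 first-place votes: Option 1 18, Option 2 8, Option 3 13, Option 4 8, Option 5 0. Option 1 and Option 3 advance.
Runoff: Option 1 is ranked above Option 3 on 18 ballots, Option 3 above Option 1 on 29.

Option 3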